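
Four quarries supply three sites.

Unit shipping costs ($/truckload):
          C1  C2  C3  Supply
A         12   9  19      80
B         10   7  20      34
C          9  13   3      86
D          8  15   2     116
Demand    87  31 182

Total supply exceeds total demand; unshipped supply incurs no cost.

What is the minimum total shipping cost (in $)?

One minimum-cost allocation:
  A to C1: 33 × $12 = $396
  A to C2: 31 × $9 = $279
  B to C1: 34 × $10 = $340
  C to C1: 20 × $9 = $180
  C to C3: 66 × $3 = $198
  D to C3: 116 × $2 = $232
Total = 396 + 279 + 340 + 180 + 198 + 232 = $1625.

1625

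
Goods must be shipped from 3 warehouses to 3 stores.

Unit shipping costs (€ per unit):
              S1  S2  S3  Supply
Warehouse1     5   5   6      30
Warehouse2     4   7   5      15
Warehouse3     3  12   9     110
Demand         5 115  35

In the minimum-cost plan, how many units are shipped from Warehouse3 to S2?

70

Solving gives:
  Warehouse1 to S2: 30 units
  Warehouse2 to S2: 15 units
  Warehouse3 to S1: 5 units
  Warehouse3 to S2: 70 units
  Warehouse3 to S3: 35 units
Total cost = €1425.
So Warehouse3→S2 carries 70 units.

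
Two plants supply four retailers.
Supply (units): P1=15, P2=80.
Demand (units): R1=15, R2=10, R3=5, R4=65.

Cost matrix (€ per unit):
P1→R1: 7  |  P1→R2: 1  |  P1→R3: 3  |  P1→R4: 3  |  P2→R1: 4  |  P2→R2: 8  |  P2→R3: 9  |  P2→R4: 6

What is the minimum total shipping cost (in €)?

475

Optimal allocation:
  P1–R2: 10 × €1 = €10
  P1–R3: 5 × €3 = €15
  P2–R1: 15 × €4 = €60
  P2–R4: 65 × €6 = €390
Total = 10 + 15 + 60 + 390 = €475.
(Supply check: P1 ships 15; P2 ships 80.)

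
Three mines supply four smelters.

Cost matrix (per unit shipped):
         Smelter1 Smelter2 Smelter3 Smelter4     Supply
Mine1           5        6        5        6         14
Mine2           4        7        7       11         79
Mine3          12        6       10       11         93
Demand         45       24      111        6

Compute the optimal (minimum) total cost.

An optimal shipping plan:
  Mine1–Smelter3: 8 × 5 = 40
  Mine1–Smelter4: 6 × 6 = 36
  Mine2–Smelter1: 45 × 4 = 180
  Mine2–Smelter3: 34 × 7 = 238
  Mine3–Smelter2: 24 × 6 = 144
  Mine3–Smelter3: 69 × 10 = 690
Total = 40 + 36 + 180 + 238 + 144 + 690 = 1328.
(Supply check: Mine1 ships 14; Mine2 ships 79; Mine3 ships 93.)

1328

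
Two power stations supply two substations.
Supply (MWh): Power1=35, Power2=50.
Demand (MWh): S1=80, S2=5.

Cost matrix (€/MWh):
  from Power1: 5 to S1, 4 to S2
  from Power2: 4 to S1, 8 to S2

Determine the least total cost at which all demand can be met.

An optimal shipping plan:
  Power1->S1: 30 × €5 = €150
  Power1->S2: 5 × €4 = €20
  Power2->S1: 50 × €4 = €200
Total = 150 + 20 + 200 = €370.
(Supply check: Power1 ships 35; Power2 ships 50.)

370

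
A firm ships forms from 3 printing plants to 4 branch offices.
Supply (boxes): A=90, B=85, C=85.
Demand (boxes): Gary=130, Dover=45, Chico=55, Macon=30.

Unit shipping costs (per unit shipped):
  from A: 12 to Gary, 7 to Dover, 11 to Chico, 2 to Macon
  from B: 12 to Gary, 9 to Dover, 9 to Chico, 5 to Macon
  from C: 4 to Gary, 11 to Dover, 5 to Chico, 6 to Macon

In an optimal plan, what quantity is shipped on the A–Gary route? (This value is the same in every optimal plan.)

15

Solving gives:
  A→Gary: 15 × 12 = 180
  A→Dover: 45 × 7 = 315
  A→Macon: 30 × 2 = 60
  B→Gary: 30 × 12 = 360
  B→Chico: 55 × 9 = 495
  C→Gary: 85 × 4 = 340
Total cost = 1750.
So A→Gary carries 15 boxes.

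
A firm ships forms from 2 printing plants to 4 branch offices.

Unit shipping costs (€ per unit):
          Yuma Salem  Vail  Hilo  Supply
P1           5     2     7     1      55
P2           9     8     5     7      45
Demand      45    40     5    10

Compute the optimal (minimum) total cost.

One minimum-cost allocation:
  P1–Yuma: 5 × €5 = €25
  P1–Salem: 40 × €2 = €80
  P1–Hilo: 10 × €1 = €10
  P2–Yuma: 40 × €9 = €360
  P2–Vail: 5 × €5 = €25
Total = 25 + 80 + 10 + 360 + 25 = €500.
(Supply check: P1 ships 55; P2 ships 45.)

500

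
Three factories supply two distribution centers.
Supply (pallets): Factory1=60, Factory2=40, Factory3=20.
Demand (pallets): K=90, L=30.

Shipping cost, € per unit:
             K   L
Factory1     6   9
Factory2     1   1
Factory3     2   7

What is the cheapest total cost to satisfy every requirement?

440

A cheapest plan:
  Factory1->K: 60 × €6 = €360
  Factory2->K: 10 × €1 = €10
  Factory2->L: 30 × €1 = €30
  Factory3->K: 20 × €2 = €40
Total = 360 + 10 + 30 + 40 = €440.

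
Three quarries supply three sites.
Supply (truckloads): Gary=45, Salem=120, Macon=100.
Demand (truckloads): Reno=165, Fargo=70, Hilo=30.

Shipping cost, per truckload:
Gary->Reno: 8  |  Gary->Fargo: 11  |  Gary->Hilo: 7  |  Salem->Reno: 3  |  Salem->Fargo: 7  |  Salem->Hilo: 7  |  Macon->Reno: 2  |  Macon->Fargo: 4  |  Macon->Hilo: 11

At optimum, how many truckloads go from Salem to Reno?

Optimal shipments:
  Gary–Reno: 15 × 8 = 120
  Gary–Hilo: 30 × 7 = 210
  Salem–Reno: 120 × 3 = 360
  Macon–Reno: 30 × 2 = 60
  Macon–Fargo: 70 × 4 = 280
Total cost = 1030.
So Salem→Reno carries 120 truckloads.

120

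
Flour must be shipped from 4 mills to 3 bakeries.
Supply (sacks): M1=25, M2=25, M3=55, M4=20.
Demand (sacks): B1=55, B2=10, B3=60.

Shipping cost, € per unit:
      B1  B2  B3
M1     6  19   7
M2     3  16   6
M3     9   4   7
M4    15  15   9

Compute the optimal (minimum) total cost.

770

A cheapest plan:
  M1->B1: 25 × €6 = €150
  M2->B1: 25 × €3 = €75
  M3->B1: 5 × €9 = €45
  M3->B2: 10 × €4 = €40
  M3->B3: 40 × €7 = €280
  M4->B3: 20 × €9 = €180
Total = 150 + 75 + 45 + 40 + 280 + 180 = €770.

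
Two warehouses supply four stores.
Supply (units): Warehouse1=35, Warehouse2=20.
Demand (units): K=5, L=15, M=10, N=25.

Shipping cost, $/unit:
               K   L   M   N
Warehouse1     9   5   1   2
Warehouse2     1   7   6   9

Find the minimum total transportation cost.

170

One minimum-cost allocation:
  Warehouse1->M: 10 × $1 = $10
  Warehouse1->N: 25 × $2 = $50
  Warehouse2->K: 5 × $1 = $5
  Warehouse2->L: 15 × $7 = $105
Total = 10 + 50 + 5 + 105 = $170.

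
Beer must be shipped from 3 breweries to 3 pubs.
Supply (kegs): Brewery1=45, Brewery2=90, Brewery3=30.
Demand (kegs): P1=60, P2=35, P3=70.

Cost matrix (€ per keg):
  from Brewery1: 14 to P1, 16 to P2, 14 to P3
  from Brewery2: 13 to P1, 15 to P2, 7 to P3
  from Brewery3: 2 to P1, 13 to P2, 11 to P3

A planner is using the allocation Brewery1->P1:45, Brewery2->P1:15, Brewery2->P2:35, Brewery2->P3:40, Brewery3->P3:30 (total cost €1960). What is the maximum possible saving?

450

Current plan cost = 45·14 + 15·13 + 35·15 + 40·7 + 30·11 = €1960.
Optimal plan:
  Brewery1→P1: 10 kegs
  Brewery1→P2: 35 kegs
  Brewery2→P1: 20 kegs
  Brewery2→P3: 70 kegs
  Brewery3→P1: 30 kegs
Optimal cost = €1510.
Saving = 1960 − 1510 = €450.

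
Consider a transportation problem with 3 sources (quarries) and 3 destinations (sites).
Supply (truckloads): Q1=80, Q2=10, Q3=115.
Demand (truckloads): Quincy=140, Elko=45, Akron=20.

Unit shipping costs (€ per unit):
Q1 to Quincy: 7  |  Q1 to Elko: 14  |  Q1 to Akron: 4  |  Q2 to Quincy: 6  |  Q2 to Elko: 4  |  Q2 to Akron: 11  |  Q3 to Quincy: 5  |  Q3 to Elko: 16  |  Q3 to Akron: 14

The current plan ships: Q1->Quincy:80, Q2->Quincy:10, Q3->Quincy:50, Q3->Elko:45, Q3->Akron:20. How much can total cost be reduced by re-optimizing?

510

Current plan cost = 80·7 + 10·6 + 50·5 + 45·16 + 20·14 = €1870.
Optimal plan:
  Q1–Quincy: 25 × €7 = €175
  Q1–Elko: 35 × €14 = €490
  Q1–Akron: 20 × €4 = €80
  Q2–Elko: 10 × €4 = €40
  Q3–Quincy: 115 × €5 = €575
Optimal cost = €1360.
Saving = 1870 − 1360 = €510.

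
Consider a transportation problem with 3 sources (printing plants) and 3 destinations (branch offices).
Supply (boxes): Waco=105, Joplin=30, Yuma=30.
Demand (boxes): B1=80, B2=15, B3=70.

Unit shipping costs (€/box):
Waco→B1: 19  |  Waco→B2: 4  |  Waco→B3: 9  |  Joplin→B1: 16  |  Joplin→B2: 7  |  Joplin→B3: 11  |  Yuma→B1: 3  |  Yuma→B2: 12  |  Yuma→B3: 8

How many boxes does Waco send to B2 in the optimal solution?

15

Solving gives:
  Waco->B1: 20 × €19 = €380
  Waco->B2: 15 × €4 = €60
  Waco->B3: 70 × €9 = €630
  Joplin->B1: 30 × €16 = €480
  Yuma->B1: 30 × €3 = €90
Total cost = €1640.
So Waco→B2 carries 15 boxes.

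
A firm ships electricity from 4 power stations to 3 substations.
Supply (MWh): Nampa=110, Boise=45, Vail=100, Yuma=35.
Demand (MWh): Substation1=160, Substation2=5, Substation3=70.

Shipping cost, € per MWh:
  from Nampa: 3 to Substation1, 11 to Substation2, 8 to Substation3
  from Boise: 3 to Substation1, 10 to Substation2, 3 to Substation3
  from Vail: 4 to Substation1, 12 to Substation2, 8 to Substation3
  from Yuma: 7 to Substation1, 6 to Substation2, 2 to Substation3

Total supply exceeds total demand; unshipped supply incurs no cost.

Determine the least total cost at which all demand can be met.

Optimal allocation:
  Nampa→Substation1: 110 × €3 = €330
  Boise→Substation1: 5 × €3 = €15
  Boise→Substation3: 40 × €3 = €120
  Vail→Substation1: 45 × €4 = €180
  Yuma→Substation2: 5 × €6 = €30
  Yuma→Substation3: 30 × €2 = €60
Total = 330 + 15 + 120 + 180 + 30 + 60 = €735.
(Supply check: Nampa ships 110; Boise ships 45; Vail ships 45; Yuma ships 35.)

735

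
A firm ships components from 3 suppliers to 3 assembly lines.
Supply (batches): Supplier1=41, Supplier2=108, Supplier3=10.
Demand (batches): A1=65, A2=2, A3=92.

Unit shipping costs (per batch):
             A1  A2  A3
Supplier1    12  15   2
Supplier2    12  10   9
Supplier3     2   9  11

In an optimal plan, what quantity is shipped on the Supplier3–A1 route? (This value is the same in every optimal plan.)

10

Optimal shipments:
  Supplier1→A3: 41 × 2 = 82
  Supplier2→A1: 55 × 12 = 660
  Supplier2→A2: 2 × 10 = 20
  Supplier2→A3: 51 × 9 = 459
  Supplier3→A1: 10 × 2 = 20
Total cost = 1241.
So Supplier3→A1 carries 10 batches.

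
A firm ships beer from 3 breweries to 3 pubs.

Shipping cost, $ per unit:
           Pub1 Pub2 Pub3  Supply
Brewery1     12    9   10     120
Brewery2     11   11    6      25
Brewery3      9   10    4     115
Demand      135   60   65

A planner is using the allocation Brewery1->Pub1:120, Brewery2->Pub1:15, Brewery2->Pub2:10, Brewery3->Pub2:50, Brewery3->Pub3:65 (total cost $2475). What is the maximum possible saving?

Current plan cost = 120·12 + 15·11 + 10·11 + 50·10 + 65·4 = $2475.
Optimal plan:
  Brewery1→Pub1: 60 × $12 = $720
  Brewery1→Pub2: 60 × $9 = $540
  Brewery2→Pub1: 25 × $11 = $275
  Brewery3→Pub1: 50 × $9 = $450
  Brewery3→Pub3: 65 × $4 = $260
Optimal cost = $2245.
Saving = 2475 − 2245 = $230.

230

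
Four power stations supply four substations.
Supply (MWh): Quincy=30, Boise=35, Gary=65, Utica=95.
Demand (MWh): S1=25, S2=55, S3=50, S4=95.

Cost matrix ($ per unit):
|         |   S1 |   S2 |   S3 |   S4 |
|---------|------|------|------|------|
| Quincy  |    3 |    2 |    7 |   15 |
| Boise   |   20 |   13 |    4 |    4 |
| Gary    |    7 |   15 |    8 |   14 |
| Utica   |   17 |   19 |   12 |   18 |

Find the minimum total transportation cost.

2370

An optimal shipping plan:
  Quincy->S2: 30 × $2 = $60
  Boise->S4: 35 × $4 = $140
  Gary->S1: 25 × $7 = $175
  Gary->S3: 40 × $8 = $320
  Utica->S2: 25 × $19 = $475
  Utica->S3: 10 × $12 = $120
  Utica->S4: 60 × $18 = $1080
Total = 60 + 140 + 175 + 320 + 475 + 120 + 1080 = $2370.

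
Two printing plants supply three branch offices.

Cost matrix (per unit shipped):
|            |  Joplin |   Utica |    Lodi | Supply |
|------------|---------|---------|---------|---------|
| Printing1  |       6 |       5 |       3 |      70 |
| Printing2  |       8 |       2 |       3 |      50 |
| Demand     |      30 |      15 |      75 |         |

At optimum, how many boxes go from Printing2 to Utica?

15

Solving gives:
  Printing1 to Joplin: 30 × 6 = 180
  Printing1 to Lodi: 40 × 3 = 120
  Printing2 to Utica: 15 × 2 = 30
  Printing2 to Lodi: 35 × 3 = 105
Total cost = 435.
So Printing2→Utica carries 15 boxes.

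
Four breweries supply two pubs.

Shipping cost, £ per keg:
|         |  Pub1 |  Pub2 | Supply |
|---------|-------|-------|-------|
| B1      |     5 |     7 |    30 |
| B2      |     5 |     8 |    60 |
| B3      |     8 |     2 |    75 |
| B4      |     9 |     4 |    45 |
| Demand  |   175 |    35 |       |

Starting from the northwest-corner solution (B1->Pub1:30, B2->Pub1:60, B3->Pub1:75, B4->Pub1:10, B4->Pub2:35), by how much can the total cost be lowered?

Current plan cost = 30·5 + 60·5 + 75·8 + 10·9 + 35·4 = £1280.
Optimal plan:
  B1 to Pub1: 30 × £5 = £150
  B2 to Pub1: 60 × £5 = £300
  B3 to Pub1: 40 × £8 = £320
  B3 to Pub2: 35 × £2 = £70
  B4 to Pub1: 45 × £9 = £405
Optimal cost = £1245.
Saving = 1280 − 1245 = £35.

35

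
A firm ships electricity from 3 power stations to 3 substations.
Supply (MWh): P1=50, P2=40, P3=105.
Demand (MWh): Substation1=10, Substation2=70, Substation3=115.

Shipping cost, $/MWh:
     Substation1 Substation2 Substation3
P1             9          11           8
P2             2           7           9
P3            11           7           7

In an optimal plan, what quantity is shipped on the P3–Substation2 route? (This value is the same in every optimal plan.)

The minimum-cost plan:
  P1→Substation3: 50 × $8 = $400
  P2→Substation1: 10 × $2 = $20
  P2→Substation2: 30 × $7 = $210
  P3→Substation2: 40 × $7 = $280
  P3→Substation3: 65 × $7 = $455
Total cost = $1365.
So P3→Substation2 carries 40 MWh.

40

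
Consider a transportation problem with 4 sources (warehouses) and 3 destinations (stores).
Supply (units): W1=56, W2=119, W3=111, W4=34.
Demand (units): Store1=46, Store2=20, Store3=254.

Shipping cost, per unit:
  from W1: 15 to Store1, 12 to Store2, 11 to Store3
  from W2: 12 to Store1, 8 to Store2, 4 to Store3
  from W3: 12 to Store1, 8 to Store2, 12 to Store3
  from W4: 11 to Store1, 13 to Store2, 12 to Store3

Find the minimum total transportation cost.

2718

A cheapest plan:
  W1–Store3: 56 × 11 = 616
  W2–Store3: 119 × 4 = 476
  W3–Store1: 12 × 12 = 144
  W3–Store2: 20 × 8 = 160
  W3–Store3: 79 × 12 = 948
  W4–Store1: 34 × 11 = 374
Total = 616 + 476 + 144 + 160 + 948 + 374 = 2718.
(Supply check: W1 ships 56; W2 ships 119; W3 ships 111; W4 ships 34.)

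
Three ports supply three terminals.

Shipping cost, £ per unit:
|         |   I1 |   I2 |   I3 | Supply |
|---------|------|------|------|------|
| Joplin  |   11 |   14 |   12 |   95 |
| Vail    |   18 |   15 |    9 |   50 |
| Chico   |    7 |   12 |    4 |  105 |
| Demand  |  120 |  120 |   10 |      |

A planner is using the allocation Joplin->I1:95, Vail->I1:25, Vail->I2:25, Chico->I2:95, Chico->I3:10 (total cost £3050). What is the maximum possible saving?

340

Current plan cost = 95·11 + 25·18 + 25·15 + 95·12 + 10·4 = £3050.
Optimal plan:
  Joplin→I1: 15 × £11 = £165
  Joplin→I2: 80 × £14 = £1120
  Vail→I2: 40 × £15 = £600
  Vail→I3: 10 × £9 = £90
  Chico→I1: 105 × £7 = £735
Optimal cost = £2710.
Saving = 3050 − 2710 = £340.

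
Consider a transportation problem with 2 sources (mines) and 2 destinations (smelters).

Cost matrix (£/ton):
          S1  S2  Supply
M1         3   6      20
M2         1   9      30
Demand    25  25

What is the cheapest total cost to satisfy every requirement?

An optimal shipping plan:
  M1–S2: 20 × £6 = £120
  M2–S1: 25 × £1 = £25
  M2–S2: 5 × £9 = £45
Total = 120 + 25 + 45 = £190.
(Supply check: M1 ships 20; M2 ships 30.)

190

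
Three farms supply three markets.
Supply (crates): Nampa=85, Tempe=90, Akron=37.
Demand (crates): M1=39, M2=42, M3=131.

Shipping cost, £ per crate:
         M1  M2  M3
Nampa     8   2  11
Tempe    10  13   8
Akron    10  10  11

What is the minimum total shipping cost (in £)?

1567

Optimal allocation:
  Nampa to M1: 39 × £8 = £312
  Nampa to M2: 42 × £2 = £84
  Nampa to M3: 4 × £11 = £44
  Tempe to M3: 90 × £8 = £720
  Akron to M3: 37 × £11 = £407
Total = 312 + 84 + 44 + 720 + 407 = £1567.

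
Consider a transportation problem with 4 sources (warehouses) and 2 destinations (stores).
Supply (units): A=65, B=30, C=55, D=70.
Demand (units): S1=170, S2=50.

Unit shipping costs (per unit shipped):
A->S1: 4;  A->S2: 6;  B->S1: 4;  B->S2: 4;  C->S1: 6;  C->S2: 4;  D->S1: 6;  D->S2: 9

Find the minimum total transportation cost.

One minimum-cost allocation:
  A to S1: 65 × 4 = 260
  B to S1: 30 × 4 = 120
  C to S1: 5 × 6 = 30
  C to S2: 50 × 4 = 200
  D to S1: 70 × 6 = 420
Total = 260 + 120 + 30 + 200 + 420 = 1030.

1030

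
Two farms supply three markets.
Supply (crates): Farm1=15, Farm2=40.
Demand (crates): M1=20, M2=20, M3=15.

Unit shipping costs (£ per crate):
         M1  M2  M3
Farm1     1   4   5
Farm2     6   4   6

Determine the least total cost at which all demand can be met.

215

Optimal allocation:
  Farm1→M1: 15 crates
  Farm2→M1: 5 crates
  Farm2→M2: 20 crates
  Farm2→M3: 15 crates
Total cost = £215.
(Supply check: Farm1 ships 15; Farm2 ships 40.)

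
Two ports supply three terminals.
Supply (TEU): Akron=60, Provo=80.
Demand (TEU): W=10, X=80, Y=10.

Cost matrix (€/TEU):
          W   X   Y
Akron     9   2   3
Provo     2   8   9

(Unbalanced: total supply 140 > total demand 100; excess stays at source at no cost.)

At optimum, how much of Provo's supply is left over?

40

Minimum-cost shipments:
  Akron->X: 50 TEU
  Akron->Y: 10 TEU
  Provo->W: 10 TEU
  Provo->X: 30 TEU
Total cost = €390.
Provo ships 40 of its 80, leaving 40.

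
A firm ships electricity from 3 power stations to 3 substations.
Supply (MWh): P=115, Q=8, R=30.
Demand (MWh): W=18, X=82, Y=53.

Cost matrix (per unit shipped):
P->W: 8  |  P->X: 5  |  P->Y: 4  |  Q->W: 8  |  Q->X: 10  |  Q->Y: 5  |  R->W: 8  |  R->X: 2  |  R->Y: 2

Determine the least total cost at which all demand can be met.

A cheapest plan:
  P–W: 10 × 8 = 80
  P–X: 52 × 5 = 260
  P–Y: 53 × 4 = 212
  Q–W: 8 × 8 = 64
  R–X: 30 × 2 = 60
Total = 80 + 260 + 212 + 64 + 60 = 676.

676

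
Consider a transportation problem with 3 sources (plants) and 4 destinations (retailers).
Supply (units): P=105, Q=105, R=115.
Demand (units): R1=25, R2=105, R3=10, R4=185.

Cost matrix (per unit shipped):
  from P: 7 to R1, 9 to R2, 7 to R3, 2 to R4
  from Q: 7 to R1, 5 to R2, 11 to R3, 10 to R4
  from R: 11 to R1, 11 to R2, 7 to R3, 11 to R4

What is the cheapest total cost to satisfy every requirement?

A cheapest plan:
  P to R4: 105 units
  Q to R2: 105 units
  R to R1: 25 units
  R to R3: 10 units
  R to R4: 80 units
Total cost = 1960.

1960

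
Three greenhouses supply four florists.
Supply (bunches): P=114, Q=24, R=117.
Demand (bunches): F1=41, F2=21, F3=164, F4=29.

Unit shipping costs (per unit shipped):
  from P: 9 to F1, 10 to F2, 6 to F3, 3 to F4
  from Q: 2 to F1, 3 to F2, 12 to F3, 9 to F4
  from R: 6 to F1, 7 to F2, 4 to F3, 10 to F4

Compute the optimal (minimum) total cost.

1210

A cheapest plan:
  P to F3: 85 × 6 = 510
  P to F4: 29 × 3 = 87
  Q to F1: 3 × 2 = 6
  Q to F2: 21 × 3 = 63
  R to F1: 38 × 6 = 228
  R to F3: 79 × 4 = 316
Total = 510 + 87 + 6 + 63 + 228 + 316 = 1210.
(Supply check: P ships 114; Q ships 24; R ships 117.)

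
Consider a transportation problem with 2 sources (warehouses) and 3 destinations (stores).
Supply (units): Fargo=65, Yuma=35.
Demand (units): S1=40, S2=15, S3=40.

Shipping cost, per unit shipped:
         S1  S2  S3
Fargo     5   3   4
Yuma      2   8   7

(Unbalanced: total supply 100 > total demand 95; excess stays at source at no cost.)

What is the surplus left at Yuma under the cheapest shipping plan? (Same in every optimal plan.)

0

An optimal plan:
  Fargo->S1: 5 × 5 = 25
  Fargo->S2: 15 × 3 = 45
  Fargo->S3: 40 × 4 = 160
  Yuma->S1: 35 × 2 = 70
Total cost = 300.
Yuma ships 35 of its 35, leaving 0.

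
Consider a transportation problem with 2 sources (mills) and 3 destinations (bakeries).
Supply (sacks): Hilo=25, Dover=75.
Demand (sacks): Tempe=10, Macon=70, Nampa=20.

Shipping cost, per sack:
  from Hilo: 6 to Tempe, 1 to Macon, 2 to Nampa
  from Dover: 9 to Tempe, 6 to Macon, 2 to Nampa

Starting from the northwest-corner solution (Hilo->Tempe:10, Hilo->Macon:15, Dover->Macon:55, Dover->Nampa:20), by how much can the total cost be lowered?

Current plan cost = 10·6 + 15·1 + 55·6 + 20·2 = 445.
Optimal plan:
  Hilo to Macon: 25 × 1 = 25
  Dover to Tempe: 10 × 9 = 90
  Dover to Macon: 45 × 6 = 270
  Dover to Nampa: 20 × 2 = 40
Optimal cost = 425.
Saving = 445 − 425 = 20.

20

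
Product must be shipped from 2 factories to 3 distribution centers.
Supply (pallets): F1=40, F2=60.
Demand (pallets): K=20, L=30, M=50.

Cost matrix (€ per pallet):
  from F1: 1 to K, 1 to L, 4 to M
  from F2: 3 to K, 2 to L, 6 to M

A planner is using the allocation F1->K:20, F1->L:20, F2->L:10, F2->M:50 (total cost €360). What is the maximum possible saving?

Current plan cost = 20·1 + 20·1 + 10·2 + 50·6 = €360.
Optimal plan:
  F1–M: 40 × €4 = €160
  F2–K: 20 × €3 = €60
  F2–L: 30 × €2 = €60
  F2–M: 10 × €6 = €60
Optimal cost = €340.
Saving = 360 − 340 = €20.

20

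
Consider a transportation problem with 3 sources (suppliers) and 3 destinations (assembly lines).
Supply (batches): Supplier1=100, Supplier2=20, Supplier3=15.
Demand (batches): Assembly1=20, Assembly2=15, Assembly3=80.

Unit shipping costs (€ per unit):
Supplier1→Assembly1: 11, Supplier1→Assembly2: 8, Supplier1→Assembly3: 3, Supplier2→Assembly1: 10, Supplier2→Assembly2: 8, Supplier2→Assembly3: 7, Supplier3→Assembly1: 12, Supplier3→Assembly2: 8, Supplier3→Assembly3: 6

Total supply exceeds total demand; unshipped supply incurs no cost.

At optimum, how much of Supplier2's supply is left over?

An optimal plan:
  Supplier1–Assembly2: 15 × €8 = €120
  Supplier1–Assembly3: 80 × €3 = €240
  Supplier2–Assembly1: 20 × €10 = €200
Total cost = €560.
Supplier2 ships 20 of its 20, leaving 0.

0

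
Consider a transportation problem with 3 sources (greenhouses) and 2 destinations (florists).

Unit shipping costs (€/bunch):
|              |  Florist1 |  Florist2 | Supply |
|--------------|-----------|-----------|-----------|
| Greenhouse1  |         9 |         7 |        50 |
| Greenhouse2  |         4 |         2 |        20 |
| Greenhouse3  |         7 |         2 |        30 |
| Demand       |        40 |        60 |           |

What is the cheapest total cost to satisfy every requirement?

530

One minimum-cost allocation:
  Greenhouse1–Florist1: 40 × €9 = €360
  Greenhouse1–Florist2: 10 × €7 = €70
  Greenhouse2–Florist2: 20 × €2 = €40
  Greenhouse3–Florist2: 30 × €2 = €60
Total = 360 + 70 + 40 + 60 = €530.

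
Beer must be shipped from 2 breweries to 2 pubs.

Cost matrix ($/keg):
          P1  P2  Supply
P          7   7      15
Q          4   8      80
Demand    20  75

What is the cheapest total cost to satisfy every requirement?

One minimum-cost allocation:
  P–P2: 15 × $7 = $105
  Q–P1: 20 × $4 = $80
  Q–P2: 60 × $8 = $480
Total = 105 + 80 + 480 = $665.

665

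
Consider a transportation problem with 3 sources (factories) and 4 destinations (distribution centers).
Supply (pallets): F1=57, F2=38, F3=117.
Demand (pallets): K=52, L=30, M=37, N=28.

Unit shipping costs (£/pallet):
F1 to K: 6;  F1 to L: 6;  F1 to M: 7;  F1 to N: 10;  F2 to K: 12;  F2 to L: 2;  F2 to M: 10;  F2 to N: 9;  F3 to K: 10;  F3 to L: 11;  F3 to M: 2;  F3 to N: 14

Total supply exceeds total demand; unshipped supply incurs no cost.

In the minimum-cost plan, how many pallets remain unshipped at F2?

0

An optimal plan:
  F1→K: 52 pallets
  F1→N: 5 pallets
  F2→L: 30 pallets
  F2→N: 8 pallets
  F3→M: 37 pallets
  F3→N: 15 pallets
Total cost = £778.
F2 ships 38 of its 38, leaving 0.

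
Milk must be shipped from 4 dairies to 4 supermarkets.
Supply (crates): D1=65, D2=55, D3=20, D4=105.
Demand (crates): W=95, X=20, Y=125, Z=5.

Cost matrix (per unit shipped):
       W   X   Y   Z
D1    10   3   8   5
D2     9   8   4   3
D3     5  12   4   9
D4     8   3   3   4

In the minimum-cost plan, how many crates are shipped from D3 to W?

20

Optimal shipments:
  D1–W: 45 crates
  D1–X: 20 crates
  D2–W: 30 crates
  D2–Y: 20 crates
  D2–Z: 5 crates
  D3–W: 20 crates
  D4–Y: 105 crates
Total cost = 1290.
So D3→W carries 20 crates.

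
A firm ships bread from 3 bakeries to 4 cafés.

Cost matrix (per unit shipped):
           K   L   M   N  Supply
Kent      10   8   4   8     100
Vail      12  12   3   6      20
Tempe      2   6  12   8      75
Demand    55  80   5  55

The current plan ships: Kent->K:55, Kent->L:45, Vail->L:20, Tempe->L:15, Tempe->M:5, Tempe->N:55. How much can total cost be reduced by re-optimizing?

Current plan cost = 55·10 + 45·8 + 20·12 + 15·6 + 5·12 + 55·8 = 1740.
Optimal plan:
  Kent→L: 60 × 8 = 480
  Kent→M: 5 × 4 = 20
  Kent→N: 35 × 8 = 280
  Vail→N: 20 × 6 = 120
  Tempe→K: 55 × 2 = 110
  Tempe→L: 20 × 6 = 120
Optimal cost = 1130.
Saving = 1740 − 1130 = 610.

610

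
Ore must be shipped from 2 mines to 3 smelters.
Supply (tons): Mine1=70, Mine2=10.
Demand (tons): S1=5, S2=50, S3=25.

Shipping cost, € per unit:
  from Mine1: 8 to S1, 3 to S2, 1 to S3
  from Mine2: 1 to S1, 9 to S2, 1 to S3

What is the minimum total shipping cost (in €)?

180

Optimal allocation:
  Mine1->S2: 50 × €3 = €150
  Mine1->S3: 20 × €1 = €20
  Mine2->S1: 5 × €1 = €5
  Mine2->S3: 5 × €1 = €5
Total = 150 + 20 + 5 + 5 = €180.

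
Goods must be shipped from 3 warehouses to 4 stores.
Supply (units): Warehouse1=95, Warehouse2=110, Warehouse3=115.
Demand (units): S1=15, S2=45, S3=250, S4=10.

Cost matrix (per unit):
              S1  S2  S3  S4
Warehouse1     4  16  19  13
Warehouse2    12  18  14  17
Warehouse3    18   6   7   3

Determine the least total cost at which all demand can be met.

3730

An optimal shipping plan:
  Warehouse1->S1: 15 units
  Warehouse1->S2: 45 units
  Warehouse1->S3: 25 units
  Warehouse1->S4: 10 units
  Warehouse2->S3: 110 units
  Warehouse3->S3: 115 units
Total cost = 3730.
(Supply check: Warehouse1 ships 95; Warehouse2 ships 110; Warehouse3 ships 115.)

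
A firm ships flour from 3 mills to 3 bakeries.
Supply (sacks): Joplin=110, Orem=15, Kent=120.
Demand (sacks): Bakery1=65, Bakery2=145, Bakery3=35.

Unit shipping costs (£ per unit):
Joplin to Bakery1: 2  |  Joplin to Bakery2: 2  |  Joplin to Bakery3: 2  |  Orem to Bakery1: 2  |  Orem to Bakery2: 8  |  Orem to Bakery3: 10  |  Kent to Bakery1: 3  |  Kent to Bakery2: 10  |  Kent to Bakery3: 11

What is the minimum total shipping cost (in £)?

1085

A cheapest plan:
  Joplin->Bakery2: 75 × £2 = £150
  Joplin->Bakery3: 35 × £2 = £70
  Orem->Bakery2: 15 × £8 = £120
  Kent->Bakery1: 65 × £3 = £195
  Kent->Bakery2: 55 × £10 = £550
Total = 150 + 70 + 120 + 195 + 550 = £1085.
(Supply check: Joplin ships 110; Orem ships 15; Kent ships 120.)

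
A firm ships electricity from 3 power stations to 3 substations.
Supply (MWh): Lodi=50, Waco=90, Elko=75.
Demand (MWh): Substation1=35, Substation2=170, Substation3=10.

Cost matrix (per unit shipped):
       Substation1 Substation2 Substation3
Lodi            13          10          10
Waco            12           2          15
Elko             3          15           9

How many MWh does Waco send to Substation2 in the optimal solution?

90

Solving gives:
  Lodi to Substation2: 50 MWh
  Waco to Substation2: 90 MWh
  Elko to Substation1: 35 MWh
  Elko to Substation2: 30 MWh
  Elko to Substation3: 10 MWh
Total cost = 1325.
So Waco→Substation2 carries 90 MWh.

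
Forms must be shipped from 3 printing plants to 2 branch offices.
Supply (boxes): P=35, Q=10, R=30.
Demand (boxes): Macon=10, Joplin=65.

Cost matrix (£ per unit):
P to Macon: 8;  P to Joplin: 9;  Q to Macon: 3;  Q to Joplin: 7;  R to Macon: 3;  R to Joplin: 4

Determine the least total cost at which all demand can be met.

465

An optimal shipping plan:
  P→Joplin: 35 × £9 = £315
  Q→Macon: 10 × £3 = £30
  R→Joplin: 30 × £4 = £120
Total = 315 + 30 + 120 = £465.
(Supply check: P ships 35; Q ships 10; R ships 30.)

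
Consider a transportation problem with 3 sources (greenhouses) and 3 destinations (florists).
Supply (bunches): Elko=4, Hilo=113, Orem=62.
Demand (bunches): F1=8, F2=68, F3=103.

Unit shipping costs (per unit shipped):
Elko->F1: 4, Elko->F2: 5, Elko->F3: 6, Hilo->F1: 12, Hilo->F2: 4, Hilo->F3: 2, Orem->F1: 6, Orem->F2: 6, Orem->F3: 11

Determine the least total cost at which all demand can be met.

An optimal shipping plan:
  Elko→F1: 4 × 4 = 16
  Hilo→F2: 10 × 4 = 40
  Hilo→F3: 103 × 2 = 206
  Orem→F1: 4 × 6 = 24
  Orem→F2: 58 × 6 = 348
Total = 16 + 40 + 206 + 24 + 348 = 634.

634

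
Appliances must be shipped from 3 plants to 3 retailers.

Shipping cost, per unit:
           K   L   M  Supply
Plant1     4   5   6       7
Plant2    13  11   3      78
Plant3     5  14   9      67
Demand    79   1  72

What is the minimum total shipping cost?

655

A cheapest plan:
  Plant1→K: 7 × 4 = 28
  Plant2→K: 5 × 13 = 65
  Plant2→L: 1 × 11 = 11
  Plant2→M: 72 × 3 = 216
  Plant3→K: 67 × 5 = 335
Total = 28 + 65 + 11 + 216 + 335 = 655.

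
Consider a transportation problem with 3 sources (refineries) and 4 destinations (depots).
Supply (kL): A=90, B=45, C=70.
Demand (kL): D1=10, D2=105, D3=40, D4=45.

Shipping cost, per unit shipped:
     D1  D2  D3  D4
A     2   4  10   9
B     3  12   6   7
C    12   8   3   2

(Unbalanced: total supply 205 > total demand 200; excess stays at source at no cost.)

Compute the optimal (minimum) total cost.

810

A cheapest plan:
  A→D2: 90 kL
  B→D1: 10 kL
  B→D3: 30 kL
  C→D2: 15 kL
  C→D3: 10 kL
  C→D4: 45 kL
Total cost = 810.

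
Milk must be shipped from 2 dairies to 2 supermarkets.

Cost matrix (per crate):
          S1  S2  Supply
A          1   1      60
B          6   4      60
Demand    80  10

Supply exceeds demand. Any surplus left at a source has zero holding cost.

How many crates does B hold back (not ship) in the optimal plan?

30

Minimum-cost shipments:
  A–S1: 60 × 1 = 60
  B–S1: 20 × 6 = 120
  B–S2: 10 × 4 = 40
Total cost = 220.
B ships 30 of its 60, leaving 30.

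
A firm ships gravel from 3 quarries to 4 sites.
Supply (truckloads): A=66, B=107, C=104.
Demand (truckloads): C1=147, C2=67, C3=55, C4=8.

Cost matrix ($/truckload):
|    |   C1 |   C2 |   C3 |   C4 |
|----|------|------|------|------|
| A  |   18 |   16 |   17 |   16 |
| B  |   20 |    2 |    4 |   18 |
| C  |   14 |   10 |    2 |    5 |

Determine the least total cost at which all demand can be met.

Optimal allocation:
  A->C1: 66 × $18 = $1188
  B->C2: 67 × $2 = $134
  B->C3: 40 × $4 = $160
  C->C1: 81 × $14 = $1134
  C->C3: 15 × $2 = $30
  C->C4: 8 × $5 = $40
Total = 1188 + 134 + 160 + 1134 + 30 + 40 = $2686.

2686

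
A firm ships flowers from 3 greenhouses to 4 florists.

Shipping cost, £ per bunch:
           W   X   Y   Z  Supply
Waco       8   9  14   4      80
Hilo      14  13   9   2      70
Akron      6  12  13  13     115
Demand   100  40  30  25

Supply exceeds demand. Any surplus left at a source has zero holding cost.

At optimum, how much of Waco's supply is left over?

40

An optimal plan:
  Waco–X: 40 × £9 = £360
  Hilo–Y: 30 × £9 = £270
  Hilo–Z: 25 × £2 = £50
  Akron–W: 100 × £6 = £600
Total cost = £1280.
Waco ships 40 of its 80, leaving 40.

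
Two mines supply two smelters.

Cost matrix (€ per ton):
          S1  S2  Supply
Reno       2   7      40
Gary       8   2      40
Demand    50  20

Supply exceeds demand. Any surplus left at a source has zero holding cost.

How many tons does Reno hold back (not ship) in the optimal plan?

Minimum-cost shipments:
  Reno to S1: 40 × €2 = €80
  Gary to S1: 10 × €8 = €80
  Gary to S2: 20 × €2 = €40
Total cost = €200.
Reno ships 40 of its 40, leaving 0.

0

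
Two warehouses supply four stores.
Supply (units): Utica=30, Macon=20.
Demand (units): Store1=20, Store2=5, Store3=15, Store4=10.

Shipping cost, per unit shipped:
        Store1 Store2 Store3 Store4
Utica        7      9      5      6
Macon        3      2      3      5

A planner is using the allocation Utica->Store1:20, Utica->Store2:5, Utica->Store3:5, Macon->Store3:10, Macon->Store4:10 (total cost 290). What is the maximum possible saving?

Current plan cost = 20·7 + 5·9 + 5·5 + 10·3 + 10·5 = 290.
Optimal plan:
  Utica–Store1: 5 × 7 = 35
  Utica–Store3: 15 × 5 = 75
  Utica–Store4: 10 × 6 = 60
  Macon–Store1: 15 × 3 = 45
  Macon–Store2: 5 × 2 = 10
Optimal cost = 225.
Saving = 290 − 225 = 65.

65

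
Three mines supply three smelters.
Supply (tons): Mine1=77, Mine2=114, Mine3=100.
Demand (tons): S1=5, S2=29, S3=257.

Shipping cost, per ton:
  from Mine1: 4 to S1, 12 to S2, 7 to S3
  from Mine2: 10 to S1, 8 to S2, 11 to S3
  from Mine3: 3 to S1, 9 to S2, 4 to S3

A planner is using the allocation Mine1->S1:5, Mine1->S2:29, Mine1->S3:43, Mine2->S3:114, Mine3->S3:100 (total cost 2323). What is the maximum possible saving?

232

Current plan cost = 5·4 + 29·12 + 43·7 + 114·11 + 100·4 = 2323.
Optimal plan:
  Mine1–S1: 5 × 4 = 20
  Mine1–S3: 72 × 7 = 504
  Mine2–S2: 29 × 8 = 232
  Mine2–S3: 85 × 11 = 935
  Mine3–S3: 100 × 4 = 400
Optimal cost = 2091.
Saving = 2323 − 2091 = 232.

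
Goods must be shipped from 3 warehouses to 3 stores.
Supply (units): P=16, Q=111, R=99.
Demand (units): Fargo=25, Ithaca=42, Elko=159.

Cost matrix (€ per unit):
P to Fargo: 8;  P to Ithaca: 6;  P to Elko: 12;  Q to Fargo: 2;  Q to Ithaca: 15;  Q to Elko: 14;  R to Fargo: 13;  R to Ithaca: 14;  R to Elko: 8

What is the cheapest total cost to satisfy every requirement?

Optimal allocation:
  P→Ithaca: 16 × €6 = €96
  Q→Fargo: 25 × €2 = €50
  Q→Ithaca: 26 × €15 = €390
  Q→Elko: 60 × €14 = €840
  R→Elko: 99 × €8 = €792
Total = 96 + 50 + 390 + 840 + 792 = €2168.
(Supply check: P ships 16; Q ships 111; R ships 99.)

2168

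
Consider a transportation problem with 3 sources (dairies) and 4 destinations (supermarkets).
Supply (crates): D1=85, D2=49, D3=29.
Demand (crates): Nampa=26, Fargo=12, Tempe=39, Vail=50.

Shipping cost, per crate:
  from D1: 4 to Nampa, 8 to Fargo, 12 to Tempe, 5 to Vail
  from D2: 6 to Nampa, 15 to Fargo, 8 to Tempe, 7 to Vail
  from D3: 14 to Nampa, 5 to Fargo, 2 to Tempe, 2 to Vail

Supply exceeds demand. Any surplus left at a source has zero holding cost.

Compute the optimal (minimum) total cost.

An optimal shipping plan:
  D1–Nampa: 23 × 4 = 92
  D1–Fargo: 12 × 8 = 96
  D1–Vail: 50 × 5 = 250
  D2–Nampa: 3 × 6 = 18
  D2–Tempe: 10 × 8 = 80
  D3–Tempe: 29 × 2 = 58
Total = 92 + 96 + 250 + 18 + 80 + 58 = 594.
(Supply check: D1 ships 85; D2 ships 13; D3 ships 29.)

594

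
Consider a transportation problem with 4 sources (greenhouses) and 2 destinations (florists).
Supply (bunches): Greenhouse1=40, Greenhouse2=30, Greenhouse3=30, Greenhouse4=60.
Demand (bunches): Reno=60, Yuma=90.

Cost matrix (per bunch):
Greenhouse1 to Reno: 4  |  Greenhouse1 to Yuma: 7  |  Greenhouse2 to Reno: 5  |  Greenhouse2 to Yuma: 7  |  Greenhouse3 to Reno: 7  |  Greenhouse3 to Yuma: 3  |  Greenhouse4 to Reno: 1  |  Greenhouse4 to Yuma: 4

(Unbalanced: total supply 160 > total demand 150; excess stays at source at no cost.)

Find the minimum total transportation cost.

570

Optimal allocation:
  Greenhouse1→Yuma: 30 × 7 = 210
  Greenhouse2→Yuma: 30 × 7 = 210
  Greenhouse3→Yuma: 30 × 3 = 90
  Greenhouse4→Reno: 60 × 1 = 60
Total = 210 + 210 + 90 + 60 = 570.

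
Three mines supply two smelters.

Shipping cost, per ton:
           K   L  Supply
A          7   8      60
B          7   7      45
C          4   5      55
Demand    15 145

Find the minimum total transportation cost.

Optimal allocation:
  A->K: 15 tons
  A->L: 45 tons
  B->L: 45 tons
  C->L: 55 tons
Total cost = 1055.
(Supply check: A ships 60; B ships 45; C ships 55.)

1055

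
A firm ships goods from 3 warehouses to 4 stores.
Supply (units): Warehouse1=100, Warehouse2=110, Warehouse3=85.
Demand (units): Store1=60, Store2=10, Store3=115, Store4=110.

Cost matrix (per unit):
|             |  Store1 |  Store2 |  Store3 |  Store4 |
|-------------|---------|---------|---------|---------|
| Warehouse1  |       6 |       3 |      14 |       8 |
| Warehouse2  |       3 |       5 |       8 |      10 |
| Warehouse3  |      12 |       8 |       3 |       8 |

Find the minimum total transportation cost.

One minimum-cost allocation:
  Warehouse1→Store2: 10 units
  Warehouse1→Store4: 90 units
  Warehouse2→Store1: 60 units
  Warehouse2→Store3: 30 units
  Warehouse2→Store4: 20 units
  Warehouse3→Store3: 85 units
Total cost = 1625.
(Supply check: Warehouse1 ships 100; Warehouse2 ships 110; Warehouse3 ships 85.)

1625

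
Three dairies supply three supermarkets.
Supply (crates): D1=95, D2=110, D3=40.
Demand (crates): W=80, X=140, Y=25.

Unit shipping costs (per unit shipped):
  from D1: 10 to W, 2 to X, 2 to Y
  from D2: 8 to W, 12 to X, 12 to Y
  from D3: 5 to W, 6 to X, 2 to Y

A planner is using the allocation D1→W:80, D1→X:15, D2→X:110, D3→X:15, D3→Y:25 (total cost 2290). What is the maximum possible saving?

Current plan cost = 80·10 + 15·2 + 110·12 + 15·6 + 25·2 = 2290.
Optimal plan:
  D1->X: 95 crates
  D2->W: 80 crates
  D2->X: 30 crates
  D3->X: 15 crates
  D3->Y: 25 crates
Optimal cost = 1330.
Saving = 2290 − 1330 = 960.

960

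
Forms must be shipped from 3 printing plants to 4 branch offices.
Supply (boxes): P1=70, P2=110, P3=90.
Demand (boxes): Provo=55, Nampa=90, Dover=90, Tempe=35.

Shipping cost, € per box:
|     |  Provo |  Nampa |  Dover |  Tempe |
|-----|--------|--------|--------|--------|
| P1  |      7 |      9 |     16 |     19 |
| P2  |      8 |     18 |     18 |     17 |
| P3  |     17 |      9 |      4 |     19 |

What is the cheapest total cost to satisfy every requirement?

Optimal allocation:
  P1–Nampa: 70 × €9 = €630
  P2–Provo: 55 × €8 = €440
  P2–Nampa: 20 × €18 = €360
  P2–Tempe: 35 × €17 = €595
  P3–Dover: 90 × €4 = €360
Total = 630 + 440 + 360 + 595 + 360 = €2385.
(Supply check: P1 ships 70; P2 ships 110; P3 ships 90.)

2385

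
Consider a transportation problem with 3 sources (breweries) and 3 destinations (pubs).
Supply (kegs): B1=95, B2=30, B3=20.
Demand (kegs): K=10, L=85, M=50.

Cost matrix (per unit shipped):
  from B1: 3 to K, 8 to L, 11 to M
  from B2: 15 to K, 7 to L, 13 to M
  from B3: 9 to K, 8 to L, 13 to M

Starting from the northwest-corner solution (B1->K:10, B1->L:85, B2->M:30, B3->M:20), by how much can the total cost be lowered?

130

Current plan cost = 10·3 + 85·8 + 30·13 + 20·13 = 1360.
Optimal plan:
  B1 to K: 10 kegs
  B1 to L: 35 kegs
  B1 to M: 50 kegs
  B2 to L: 30 kegs
  B3 to L: 20 kegs
Optimal cost = 1230.
Saving = 1360 − 1230 = 130.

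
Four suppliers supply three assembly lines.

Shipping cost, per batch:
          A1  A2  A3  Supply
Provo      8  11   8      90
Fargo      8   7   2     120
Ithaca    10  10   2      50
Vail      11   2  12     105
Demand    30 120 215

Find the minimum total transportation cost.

Optimal allocation:
  Provo–A1: 30 × 8 = 240
  Provo–A2: 15 × 11 = 165
  Provo–A3: 45 × 8 = 360
  Fargo–A3: 120 × 2 = 240
  Ithaca–A3: 50 × 2 = 100
  Vail–A2: 105 × 2 = 210
Total = 240 + 165 + 360 + 240 + 100 + 210 = 1315.

1315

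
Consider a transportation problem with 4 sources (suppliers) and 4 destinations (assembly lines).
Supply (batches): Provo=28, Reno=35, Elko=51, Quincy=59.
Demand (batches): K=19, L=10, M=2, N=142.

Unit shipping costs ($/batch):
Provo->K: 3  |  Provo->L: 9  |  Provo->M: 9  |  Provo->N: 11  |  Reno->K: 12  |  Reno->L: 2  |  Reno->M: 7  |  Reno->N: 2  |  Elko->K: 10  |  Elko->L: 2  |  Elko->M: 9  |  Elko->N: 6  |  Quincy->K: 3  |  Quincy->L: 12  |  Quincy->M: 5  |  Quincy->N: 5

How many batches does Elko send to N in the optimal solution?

The minimum-cost plan:
  Provo to K: 19 × $3 = $57
  Provo to M: 2 × $9 = $18
  Provo to N: 7 × $11 = $77
  Reno to N: 35 × $2 = $70
  Elko to L: 10 × $2 = $20
  Elko to N: 41 × $6 = $246
  Quincy to N: 59 × $5 = $295
Total cost = $783.
So Elko→N carries 41 batches.

41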